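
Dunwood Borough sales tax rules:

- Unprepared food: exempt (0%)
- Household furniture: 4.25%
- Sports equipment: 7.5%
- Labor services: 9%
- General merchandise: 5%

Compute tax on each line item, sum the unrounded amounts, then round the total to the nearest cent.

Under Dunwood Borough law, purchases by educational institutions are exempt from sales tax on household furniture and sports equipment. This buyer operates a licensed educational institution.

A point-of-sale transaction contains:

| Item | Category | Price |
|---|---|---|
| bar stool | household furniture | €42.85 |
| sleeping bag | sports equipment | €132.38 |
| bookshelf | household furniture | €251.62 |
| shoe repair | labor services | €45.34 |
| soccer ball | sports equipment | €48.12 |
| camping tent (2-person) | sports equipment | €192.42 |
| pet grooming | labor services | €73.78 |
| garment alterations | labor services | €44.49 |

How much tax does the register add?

Bar stool €42.85: household furniture, buyer-exempt → 0% → €0.00
Sleeping bag €132.38: sports equipment, buyer-exempt → 0% → €0.00
Bookshelf €251.62: household furniture, buyer-exempt → 0% → €0.00
Shoe repair €45.34: labor services → 9% → €4.0806
Soccer ball €48.12: sports equipment, buyer-exempt → 0% → €0.00
Camping tent (2-person) €192.42: sports equipment, buyer-exempt → 0% → €0.00
Pet grooming €73.78: labor services → 9% → €6.6402
Garment alterations €44.49: labor services → 9% → €4.0041
Unrounded tax sum = €14.7249 → €14.72

€14.72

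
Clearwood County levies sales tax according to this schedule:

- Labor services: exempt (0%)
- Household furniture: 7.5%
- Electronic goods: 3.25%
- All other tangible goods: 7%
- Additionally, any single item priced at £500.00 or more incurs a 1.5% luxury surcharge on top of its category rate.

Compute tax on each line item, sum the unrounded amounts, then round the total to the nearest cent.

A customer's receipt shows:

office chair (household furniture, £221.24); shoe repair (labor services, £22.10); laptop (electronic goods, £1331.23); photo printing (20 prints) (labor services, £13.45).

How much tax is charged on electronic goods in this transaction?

Laptop £1331.23: electronic goods → 3.25% + 1.5% surcharge = 4.75% → £63.233425
Tax on electronic goods: unrounded sum = £63.233425 → £63.23

£63.23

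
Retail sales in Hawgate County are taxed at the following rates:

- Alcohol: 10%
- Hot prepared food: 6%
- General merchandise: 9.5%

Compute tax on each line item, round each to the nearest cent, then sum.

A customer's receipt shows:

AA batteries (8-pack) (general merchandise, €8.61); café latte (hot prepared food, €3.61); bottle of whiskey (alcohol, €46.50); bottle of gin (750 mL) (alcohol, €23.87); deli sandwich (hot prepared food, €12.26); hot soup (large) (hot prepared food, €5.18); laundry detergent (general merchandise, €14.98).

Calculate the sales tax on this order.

€10.55

AA batteries (8-pack) €8.61: general merchandise → 9.5% → €0.82
Café latte €3.61: hot prepared food → 6% → €0.22
Bottle of whiskey €46.50: alcohol → 10% → €4.65
Bottle of gin (750 mL) €23.87: alcohol → 10% → €2.39
Deli sandwich €12.26: hot prepared food → 6% → €0.74
Hot soup (large) €5.18: hot prepared food → 6% → €0.31
Laundry detergent €14.98: general merchandise → 9.5% → €1.42
Total tax = €0.82 + €0.22 + €4.65 + €2.39 + €0.74 + €0.31 + €1.42 = €10.55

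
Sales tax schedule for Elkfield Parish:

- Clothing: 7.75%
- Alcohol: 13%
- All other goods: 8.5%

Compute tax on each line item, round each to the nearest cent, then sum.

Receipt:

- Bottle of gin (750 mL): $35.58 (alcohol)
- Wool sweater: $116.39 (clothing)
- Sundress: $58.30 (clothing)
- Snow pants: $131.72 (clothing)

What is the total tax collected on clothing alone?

Wool sweater $116.39: clothing → 7.75% → $9.02
Sundress $58.30: clothing → 7.75% → $4.52
Snow pants $131.72: clothing → 7.75% → $10.21
Tax on clothing = $9.02 + $4.52 + $10.21 = $23.75

$23.75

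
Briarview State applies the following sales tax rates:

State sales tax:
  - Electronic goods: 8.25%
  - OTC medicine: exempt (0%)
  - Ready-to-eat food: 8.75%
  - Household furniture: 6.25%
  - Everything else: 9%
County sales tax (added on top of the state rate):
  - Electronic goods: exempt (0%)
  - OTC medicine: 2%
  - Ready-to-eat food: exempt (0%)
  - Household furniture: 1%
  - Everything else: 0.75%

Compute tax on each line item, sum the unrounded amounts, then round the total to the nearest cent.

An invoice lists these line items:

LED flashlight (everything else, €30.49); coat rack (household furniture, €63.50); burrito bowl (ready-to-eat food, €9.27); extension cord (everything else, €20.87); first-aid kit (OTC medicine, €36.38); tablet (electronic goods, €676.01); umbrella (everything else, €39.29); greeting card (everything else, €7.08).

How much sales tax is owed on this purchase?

LED flashlight €30.49: everything else → 9% + 0.75% county = 9.75% → €2.972775
Coat rack €63.50: household furniture → 6.25% + 1% county = 7.25% → €4.60375
Burrito bowl €9.27: ready-to-eat food → 8.75% + 0% county = 8.75% → €0.811125
Extension cord €20.87: everything else → 9% + 0.75% county = 9.75% → €2.034825
First-aid kit €36.38: OTC medicine → 0% + 2% county = 2% → €0.7276
Tablet €676.01: electronic goods → 8.25% + 0% county = 8.25% → €55.770825
Umbrella €39.29: everything else → 9% + 0.75% county = 9.75% → €3.830775
Greeting card €7.08: everything else → 9% + 0.75% county = 9.75% → €0.6903
Unrounded tax sum = €71.441975 → €71.44

€71.44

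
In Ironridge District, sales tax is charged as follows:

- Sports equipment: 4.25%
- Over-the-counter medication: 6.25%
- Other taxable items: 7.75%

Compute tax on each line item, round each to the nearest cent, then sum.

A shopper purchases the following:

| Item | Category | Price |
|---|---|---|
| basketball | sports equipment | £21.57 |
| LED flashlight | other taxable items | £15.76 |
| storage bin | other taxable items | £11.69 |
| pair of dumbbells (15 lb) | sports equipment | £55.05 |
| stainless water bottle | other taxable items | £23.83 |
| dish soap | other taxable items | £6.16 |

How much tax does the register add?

Basketball £21.57: sports equipment → 4.25% → £0.92
LED flashlight £15.76: other taxable items → 7.75% → £1.22
Storage bin £11.69: other taxable items → 7.75% → £0.91
Pair of dumbbells (15 lb) £55.05: sports equipment → 4.25% → £2.34
Stainless water bottle £23.83: other taxable items → 7.75% → £1.85
Dish soap £6.16: other taxable items → 7.75% → £0.48
Total tax = £0.92 + £1.22 + £0.91 + £2.34 + £1.85 + £0.48 = £7.72

£7.72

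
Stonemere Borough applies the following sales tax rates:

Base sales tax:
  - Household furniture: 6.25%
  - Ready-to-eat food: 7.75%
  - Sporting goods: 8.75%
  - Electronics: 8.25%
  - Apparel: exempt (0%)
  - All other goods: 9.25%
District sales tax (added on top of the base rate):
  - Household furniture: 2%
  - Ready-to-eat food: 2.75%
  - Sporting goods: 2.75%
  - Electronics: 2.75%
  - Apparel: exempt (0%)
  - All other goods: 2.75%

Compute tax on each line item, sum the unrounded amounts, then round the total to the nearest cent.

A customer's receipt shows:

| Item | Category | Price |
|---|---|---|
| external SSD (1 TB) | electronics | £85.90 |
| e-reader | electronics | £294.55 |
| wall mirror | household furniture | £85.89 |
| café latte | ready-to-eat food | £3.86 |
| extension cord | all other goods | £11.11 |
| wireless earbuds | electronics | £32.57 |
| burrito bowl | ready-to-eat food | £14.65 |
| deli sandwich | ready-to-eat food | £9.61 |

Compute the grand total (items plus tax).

£594.94

External SSD (1 TB) £85.90: electronics → 8.25% + 2.75% district = 11% → £9.449
E-reader £294.55: electronics → 8.25% + 2.75% district = 11% → £32.4005
Wall mirror £85.89: household furniture → 6.25% + 2% district = 8.25% → £7.085925
Café latte £3.86: ready-to-eat food → 7.75% + 2.75% district = 10.5% → £0.4053
Extension cord £11.11: all other goods → 9.25% + 2.75% district = 12% → £1.3332
Wireless earbuds £32.57: electronics → 8.25% + 2.75% district = 11% → £3.5827
Burrito bowl £14.65: ready-to-eat food → 7.75% + 2.75% district = 10.5% → £1.53825
Deli sandwich £9.61: ready-to-eat food → 7.75% + 2.75% district = 10.5% → £1.00905
Subtotal = £538.14; unrounded tax = £56.803925 → £56.80; total due = £594.94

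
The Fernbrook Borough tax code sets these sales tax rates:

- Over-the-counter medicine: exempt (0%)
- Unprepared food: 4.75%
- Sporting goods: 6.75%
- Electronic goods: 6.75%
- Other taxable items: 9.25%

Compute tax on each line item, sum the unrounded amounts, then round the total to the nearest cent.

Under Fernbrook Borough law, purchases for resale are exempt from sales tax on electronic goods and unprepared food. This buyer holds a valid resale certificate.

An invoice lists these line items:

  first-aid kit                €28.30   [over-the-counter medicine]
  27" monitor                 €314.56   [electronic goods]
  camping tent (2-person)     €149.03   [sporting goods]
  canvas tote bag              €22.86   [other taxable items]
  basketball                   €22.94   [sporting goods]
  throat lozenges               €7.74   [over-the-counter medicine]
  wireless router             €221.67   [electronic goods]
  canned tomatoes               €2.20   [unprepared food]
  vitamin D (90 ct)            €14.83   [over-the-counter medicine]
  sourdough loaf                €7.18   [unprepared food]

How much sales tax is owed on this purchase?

€13.72

First-aid kit €28.30: over-the-counter medicine → 0% → €0.00
27" monitor €314.56: electronic goods, buyer-exempt → 0% → €0.00
Camping tent (2-person) €149.03: sporting goods → 6.75% → €10.059525
Canvas tote bag €22.86: other taxable items → 9.25% → €2.11455
Basketball €22.94: sporting goods → 6.75% → €1.54845
Throat lozenges €7.74: over-the-counter medicine → 0% → €0.00
Wireless router €221.67: electronic goods, buyer-exempt → 0% → €0.00
Canned tomatoes €2.20: unprepared food, buyer-exempt → 0% → €0.00
Vitamin D (90 ct) €14.83: over-the-counter medicine → 0% → €0.00
Sourdough loaf €7.18: unprepared food, buyer-exempt → 0% → €0.00
Unrounded tax sum = €13.722525 → €13.72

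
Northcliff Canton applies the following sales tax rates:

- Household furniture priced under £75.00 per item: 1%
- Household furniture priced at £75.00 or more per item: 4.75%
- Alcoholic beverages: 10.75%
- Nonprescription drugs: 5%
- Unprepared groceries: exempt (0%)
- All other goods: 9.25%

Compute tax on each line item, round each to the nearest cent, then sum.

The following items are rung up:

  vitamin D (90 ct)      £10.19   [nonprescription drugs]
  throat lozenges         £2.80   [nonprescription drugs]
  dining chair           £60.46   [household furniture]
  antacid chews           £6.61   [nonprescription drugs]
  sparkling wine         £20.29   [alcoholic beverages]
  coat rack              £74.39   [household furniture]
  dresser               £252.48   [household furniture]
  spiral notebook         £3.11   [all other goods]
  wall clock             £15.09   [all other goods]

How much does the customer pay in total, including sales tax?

£463.60

Vitamin D (90 ct) £10.19: nonprescription drugs → 5% → £0.51
Throat lozenges £2.80: nonprescription drugs → 5% → £0.14
Dining chair £60.46: household furniture, under £75.00 → 1% → £0.60
Antacid chews £6.61: nonprescription drugs → 5% → £0.33
Sparkling wine £20.29: alcoholic beverages → 10.75% → £2.18
Coat rack £74.39: household furniture, under £75.00 → 1% → £0.74
Dresser £252.48: household furniture, £75.00 or more → 4.75% → £11.99
Spiral notebook £3.11: all other goods → 9.25% → £0.29
Wall clock £15.09: all other goods → 9.25% → £1.40
Subtotal = £445.42; tax = £18.18; total due = £463.60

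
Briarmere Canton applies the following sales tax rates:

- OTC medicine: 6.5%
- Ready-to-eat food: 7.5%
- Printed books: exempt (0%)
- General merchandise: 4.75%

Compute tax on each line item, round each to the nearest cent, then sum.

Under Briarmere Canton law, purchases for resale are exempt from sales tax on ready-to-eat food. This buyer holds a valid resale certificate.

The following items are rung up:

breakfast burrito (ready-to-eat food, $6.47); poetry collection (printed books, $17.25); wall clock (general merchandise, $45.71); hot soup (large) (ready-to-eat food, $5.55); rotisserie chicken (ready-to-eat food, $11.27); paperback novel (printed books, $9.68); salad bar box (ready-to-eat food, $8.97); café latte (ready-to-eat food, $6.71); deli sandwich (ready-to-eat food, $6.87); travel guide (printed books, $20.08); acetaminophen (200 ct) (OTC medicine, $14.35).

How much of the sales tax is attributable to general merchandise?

Wall clock $45.71: general merchandise → 4.75% → $2.17
Tax on general merchandise = $2.17

$2.17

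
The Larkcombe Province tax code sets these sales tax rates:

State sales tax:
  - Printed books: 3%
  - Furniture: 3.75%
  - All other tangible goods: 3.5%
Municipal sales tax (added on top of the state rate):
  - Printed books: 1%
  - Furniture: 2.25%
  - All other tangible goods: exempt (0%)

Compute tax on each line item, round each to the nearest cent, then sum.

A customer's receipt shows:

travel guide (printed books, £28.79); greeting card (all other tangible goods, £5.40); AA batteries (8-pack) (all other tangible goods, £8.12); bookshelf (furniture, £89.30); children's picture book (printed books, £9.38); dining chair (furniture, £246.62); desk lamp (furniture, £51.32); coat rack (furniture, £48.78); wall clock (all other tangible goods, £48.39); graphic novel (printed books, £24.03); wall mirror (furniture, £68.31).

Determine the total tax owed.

£34.92

Travel guide £28.79: printed books → 3% + 1% municipal = 4% → £1.15
Greeting card £5.40: all other tangible goods → 3.5% + 0% municipal = 3.5% → £0.19
AA batteries (8-pack) £8.12: all other tangible goods → 3.5% + 0% municipal = 3.5% → £0.28
Bookshelf £89.30: furniture → 3.75% + 2.25% municipal = 6% → £5.36
Children's picture book £9.38: printed books → 3% + 1% municipal = 4% → £0.38
Dining chair £246.62: furniture → 3.75% + 2.25% municipal = 6% → £14.80
Desk lamp £51.32: furniture → 3.75% + 2.25% municipal = 6% → £3.08
Coat rack £48.78: furniture → 3.75% + 2.25% municipal = 6% → £2.93
Wall clock £48.39: all other tangible goods → 3.5% + 0% municipal = 3.5% → £1.69
Graphic novel £24.03: printed books → 3% + 1% municipal = 4% → £0.96
Wall mirror £68.31: furniture → 3.75% + 2.25% municipal = 6% → £4.10
Total tax = £1.15 + £0.19 + £0.28 + £5.36 + £0.38 + £14.80 + £3.08 + £2.93 + £1.69 + £0.96 + £4.10 = £34.92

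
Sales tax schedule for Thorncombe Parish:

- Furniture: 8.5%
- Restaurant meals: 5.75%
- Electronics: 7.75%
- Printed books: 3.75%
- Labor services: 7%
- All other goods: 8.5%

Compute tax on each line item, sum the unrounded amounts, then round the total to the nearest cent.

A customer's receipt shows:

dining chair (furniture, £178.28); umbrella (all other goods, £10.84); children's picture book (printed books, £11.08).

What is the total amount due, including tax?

Dining chair £178.28: furniture → 8.5% → £15.1538
Umbrella £10.84: all other goods → 8.5% → £0.9214
Children's picture book £11.08: printed books → 3.75% → £0.4155
Subtotal = £200.20; unrounded tax = £16.4907 → £16.49; total due = £216.69

£216.69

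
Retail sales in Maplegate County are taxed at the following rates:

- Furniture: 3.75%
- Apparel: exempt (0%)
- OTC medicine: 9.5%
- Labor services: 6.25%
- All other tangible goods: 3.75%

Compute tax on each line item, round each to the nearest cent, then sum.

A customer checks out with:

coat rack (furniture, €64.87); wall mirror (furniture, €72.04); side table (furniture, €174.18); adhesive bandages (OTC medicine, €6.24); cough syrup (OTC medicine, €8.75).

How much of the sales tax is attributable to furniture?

€11.66

Coat rack €64.87: furniture → 3.75% → €2.43
Wall mirror €72.04: furniture → 3.75% → €2.70
Side table €174.18: furniture → 3.75% → €6.53
Tax on furniture = €2.43 + €2.70 + €6.53 = €11.66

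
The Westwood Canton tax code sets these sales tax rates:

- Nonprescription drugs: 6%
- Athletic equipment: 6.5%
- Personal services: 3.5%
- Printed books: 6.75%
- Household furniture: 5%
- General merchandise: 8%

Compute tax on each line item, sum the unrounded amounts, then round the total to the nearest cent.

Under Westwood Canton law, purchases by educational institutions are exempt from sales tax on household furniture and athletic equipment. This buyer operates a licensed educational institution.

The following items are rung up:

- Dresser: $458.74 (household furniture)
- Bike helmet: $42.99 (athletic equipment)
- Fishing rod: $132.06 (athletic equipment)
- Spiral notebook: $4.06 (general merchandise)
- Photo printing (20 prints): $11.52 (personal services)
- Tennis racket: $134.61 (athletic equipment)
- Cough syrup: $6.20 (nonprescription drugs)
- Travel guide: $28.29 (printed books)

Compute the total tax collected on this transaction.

Dresser $458.74: household furniture, buyer-exempt → 0% → $0.00
Bike helmet $42.99: athletic equipment, buyer-exempt → 0% → $0.00
Fishing rod $132.06: athletic equipment, buyer-exempt → 0% → $0.00
Spiral notebook $4.06: general merchandise → 8% → $0.3248
Photo printing (20 prints) $11.52: personal services → 3.5% → $0.4032
Tennis racket $134.61: athletic equipment, buyer-exempt → 0% → $0.00
Cough syrup $6.20: nonprescription drugs → 6% → $0.372
Travel guide $28.29: printed books → 6.75% → $1.909575
Unrounded tax sum = $3.009575 → $3.01

$3.01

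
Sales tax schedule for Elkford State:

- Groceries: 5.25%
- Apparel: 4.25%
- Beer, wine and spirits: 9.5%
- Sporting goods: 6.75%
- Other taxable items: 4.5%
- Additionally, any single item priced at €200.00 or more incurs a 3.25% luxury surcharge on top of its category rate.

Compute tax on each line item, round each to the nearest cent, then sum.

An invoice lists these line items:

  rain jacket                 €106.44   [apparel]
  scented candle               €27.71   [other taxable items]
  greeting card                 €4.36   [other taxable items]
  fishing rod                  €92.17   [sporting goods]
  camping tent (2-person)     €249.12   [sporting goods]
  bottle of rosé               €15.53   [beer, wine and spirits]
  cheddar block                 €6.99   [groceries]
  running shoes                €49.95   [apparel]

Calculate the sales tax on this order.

€41.07

Rain jacket €106.44: apparel → 4.25% → €4.52
Scented candle €27.71: other taxable items → 4.5% → €1.25
Greeting card €4.36: other taxable items → 4.5% → €0.20
Fishing rod €92.17: sporting goods → 6.75% → €6.22
Camping tent (2-person) €249.12: sporting goods → 6.75% + 3.25% surcharge = 10% → €24.91
Bottle of rosé €15.53: beer, wine and spirits → 9.5% → €1.48
Cheddar block €6.99: groceries → 5.25% → €0.37
Running shoes €49.95: apparel → 4.25% → €2.12
Total tax = €4.52 + €1.25 + €0.20 + €6.22 + €24.91 + €1.48 + €0.37 + €2.12 = €41.07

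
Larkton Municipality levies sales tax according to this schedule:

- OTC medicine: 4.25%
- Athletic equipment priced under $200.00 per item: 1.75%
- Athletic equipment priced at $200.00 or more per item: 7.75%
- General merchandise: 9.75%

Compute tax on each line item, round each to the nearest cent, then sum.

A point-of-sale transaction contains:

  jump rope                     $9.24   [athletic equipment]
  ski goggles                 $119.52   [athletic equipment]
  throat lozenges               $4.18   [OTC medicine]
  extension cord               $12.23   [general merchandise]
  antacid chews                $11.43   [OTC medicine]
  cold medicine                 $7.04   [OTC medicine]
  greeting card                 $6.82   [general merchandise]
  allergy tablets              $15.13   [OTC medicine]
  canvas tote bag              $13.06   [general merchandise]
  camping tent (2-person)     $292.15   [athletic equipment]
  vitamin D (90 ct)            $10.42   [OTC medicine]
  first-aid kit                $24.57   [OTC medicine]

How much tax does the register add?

$31.10

Jump rope $9.24: athletic equipment, under $200.00 → 1.75% → $0.16
Ski goggles $119.52: athletic equipment, under $200.00 → 1.75% → $2.09
Throat lozenges $4.18: OTC medicine → 4.25% → $0.18
Extension cord $12.23: general merchandise → 9.75% → $1.19
Antacid chews $11.43: OTC medicine → 4.25% → $0.49
Cold medicine $7.04: OTC medicine → 4.25% → $0.30
Greeting card $6.82: general merchandise → 9.75% → $0.66
Allergy tablets $15.13: OTC medicine → 4.25% → $0.64
Canvas tote bag $13.06: general merchandise → 9.75% → $1.27
Camping tent (2-person) $292.15: athletic equipment, $200.00 or more → 7.75% → $22.64
Vitamin D (90 ct) $10.42: OTC medicine → 4.25% → $0.44
First-aid kit $24.57: OTC medicine → 4.25% → $1.04
Total tax = $0.16 + $2.09 + $0.18 + $1.19 + $0.49 + $0.30 + $0.66 + $0.64 + $1.27 + $22.64 + $0.44 + $1.04 = $31.10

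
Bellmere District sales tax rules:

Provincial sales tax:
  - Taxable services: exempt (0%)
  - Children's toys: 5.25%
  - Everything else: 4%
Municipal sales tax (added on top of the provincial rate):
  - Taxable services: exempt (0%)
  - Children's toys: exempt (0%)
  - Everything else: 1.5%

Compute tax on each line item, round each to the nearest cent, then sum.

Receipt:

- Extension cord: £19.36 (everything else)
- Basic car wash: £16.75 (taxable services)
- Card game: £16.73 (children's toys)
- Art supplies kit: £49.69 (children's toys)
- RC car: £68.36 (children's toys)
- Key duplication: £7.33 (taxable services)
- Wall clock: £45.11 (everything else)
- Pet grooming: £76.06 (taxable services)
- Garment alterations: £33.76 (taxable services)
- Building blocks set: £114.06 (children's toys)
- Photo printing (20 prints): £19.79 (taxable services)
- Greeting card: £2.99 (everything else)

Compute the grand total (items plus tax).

£486.76

Extension cord £19.36: everything else → 4% + 1.5% municipal = 5.5% → £1.06
Basic car wash £16.75: taxable services → 0% + 0% municipal = 0% → £0.00
Card game £16.73: children's toys → 5.25% + 0% municipal = 5.25% → £0.88
Art supplies kit £49.69: children's toys → 5.25% + 0% municipal = 5.25% → £2.61
RC car £68.36: children's toys → 5.25% + 0% municipal = 5.25% → £3.59
Key duplication £7.33: taxable services → 0% + 0% municipal = 0% → £0.00
Wall clock £45.11: everything else → 4% + 1.5% municipal = 5.5% → £2.48
Pet grooming £76.06: taxable services → 0% + 0% municipal = 0% → £0.00
Garment alterations £33.76: taxable services → 0% + 0% municipal = 0% → £0.00
Building blocks set £114.06: children's toys → 5.25% + 0% municipal = 5.25% → £5.99
Photo printing (20 prints) £19.79: taxable services → 0% + 0% municipal = 0% → £0.00
Greeting card £2.99: everything else → 4% + 1.5% municipal = 5.5% → £0.16
Subtotal = £469.99; tax = £16.77; total due = £486.76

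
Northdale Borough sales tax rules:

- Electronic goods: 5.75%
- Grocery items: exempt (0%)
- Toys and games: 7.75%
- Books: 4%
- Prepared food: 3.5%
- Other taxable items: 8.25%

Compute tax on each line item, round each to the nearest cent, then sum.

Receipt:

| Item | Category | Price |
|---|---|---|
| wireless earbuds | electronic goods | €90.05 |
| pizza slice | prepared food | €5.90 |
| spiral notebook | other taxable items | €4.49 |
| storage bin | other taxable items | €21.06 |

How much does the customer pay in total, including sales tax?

€129.00

Wireless earbuds €90.05: electronic goods → 5.75% → €5.18
Pizza slice €5.90: prepared food → 3.5% → €0.21
Spiral notebook €4.49: other taxable items → 8.25% → €0.37
Storage bin €21.06: other taxable items → 8.25% → €1.74
Subtotal = €121.50; tax = €7.50; total due = €129.00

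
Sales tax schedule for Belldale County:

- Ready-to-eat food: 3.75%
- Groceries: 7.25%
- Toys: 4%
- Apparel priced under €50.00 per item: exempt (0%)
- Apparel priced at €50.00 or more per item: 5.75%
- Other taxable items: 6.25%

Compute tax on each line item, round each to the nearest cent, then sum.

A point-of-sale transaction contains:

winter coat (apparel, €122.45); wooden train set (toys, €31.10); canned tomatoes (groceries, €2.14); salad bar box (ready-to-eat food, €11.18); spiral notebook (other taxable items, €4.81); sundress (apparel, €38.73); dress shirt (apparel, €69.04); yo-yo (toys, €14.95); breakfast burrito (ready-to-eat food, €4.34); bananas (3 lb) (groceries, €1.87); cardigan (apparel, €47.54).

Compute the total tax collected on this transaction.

Winter coat €122.45: apparel, €50.00 or more → 5.75% → €7.04
Wooden train set €31.10: toys → 4% → €1.24
Canned tomatoes €2.14: groceries → 7.25% → €0.16
Salad bar box €11.18: ready-to-eat food → 3.75% → €0.42
Spiral notebook €4.81: other taxable items → 6.25% → €0.30
Sundress €38.73: apparel, under €50.00 → 0% → €0.00
Dress shirt €69.04: apparel, €50.00 or more → 5.75% → €3.97
Yo-yo €14.95: toys → 4% → €0.60
Breakfast burrito €4.34: ready-to-eat food → 3.75% → €0.16
Bananas (3 lb) €1.87: groceries → 7.25% → €0.14
Cardigan €47.54: apparel, under €50.00 → 0% → €0.00
Total tax = €7.04 + €1.24 + €0.16 + €0.42 + €0.30 + €3.97 + €0.60 + €0.16 + €0.14 = €14.03

€14.03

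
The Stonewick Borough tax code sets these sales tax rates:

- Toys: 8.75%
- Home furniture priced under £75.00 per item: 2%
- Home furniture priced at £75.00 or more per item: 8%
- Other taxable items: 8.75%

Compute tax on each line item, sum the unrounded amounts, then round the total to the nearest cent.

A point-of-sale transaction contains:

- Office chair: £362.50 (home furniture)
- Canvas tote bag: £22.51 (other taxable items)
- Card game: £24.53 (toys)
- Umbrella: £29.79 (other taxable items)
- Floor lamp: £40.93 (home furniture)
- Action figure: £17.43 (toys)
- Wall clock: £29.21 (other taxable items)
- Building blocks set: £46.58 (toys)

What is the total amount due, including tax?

£618.18

Office chair £362.50: home furniture, £75.00 or more → 8% → £29.00
Canvas tote bag £22.51: other taxable items → 8.75% → £1.969625
Card game £24.53: toys → 8.75% → £2.146375
Umbrella £29.79: other taxable items → 8.75% → £2.606625
Floor lamp £40.93: home furniture, under £75.00 → 2% → £0.8186
Action figure £17.43: toys → 8.75% → £1.525125
Wall clock £29.21: other taxable items → 8.75% → £2.555875
Building blocks set £46.58: toys → 8.75% → £4.07575
Subtotal = £573.48; unrounded tax = £44.697975 → £44.70; total due = £618.18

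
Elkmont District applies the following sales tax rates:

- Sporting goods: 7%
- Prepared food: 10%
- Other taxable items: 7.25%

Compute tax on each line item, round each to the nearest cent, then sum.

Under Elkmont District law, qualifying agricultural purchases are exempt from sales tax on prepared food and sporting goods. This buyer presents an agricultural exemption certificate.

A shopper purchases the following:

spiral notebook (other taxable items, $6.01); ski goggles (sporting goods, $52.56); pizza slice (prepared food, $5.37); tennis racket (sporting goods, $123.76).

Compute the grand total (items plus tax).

Spiral notebook $6.01: other taxable items → 7.25% → $0.44
Ski goggles $52.56: sporting goods, buyer-exempt → 0% → $0.00
Pizza slice $5.37: prepared food, buyer-exempt → 0% → $0.00
Tennis racket $123.76: sporting goods, buyer-exempt → 0% → $0.00
Subtotal = $187.70; tax = $0.44; total due = $188.14

$188.14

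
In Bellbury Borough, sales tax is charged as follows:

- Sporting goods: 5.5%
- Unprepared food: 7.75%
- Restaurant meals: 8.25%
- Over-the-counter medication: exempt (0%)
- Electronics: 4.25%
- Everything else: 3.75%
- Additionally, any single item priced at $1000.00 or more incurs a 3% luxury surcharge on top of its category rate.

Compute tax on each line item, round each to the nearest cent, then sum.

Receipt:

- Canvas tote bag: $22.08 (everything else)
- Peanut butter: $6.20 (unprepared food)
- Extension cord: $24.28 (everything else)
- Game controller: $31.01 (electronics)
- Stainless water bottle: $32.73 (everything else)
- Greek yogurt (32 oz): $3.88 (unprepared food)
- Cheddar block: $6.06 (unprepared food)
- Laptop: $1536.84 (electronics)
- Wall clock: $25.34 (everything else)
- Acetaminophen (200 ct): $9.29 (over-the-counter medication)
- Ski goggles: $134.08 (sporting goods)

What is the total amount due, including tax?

$1957.07

Canvas tote bag $22.08: everything else → 3.75% → $0.83
Peanut butter $6.20: unprepared food → 7.75% → $0.48
Extension cord $24.28: everything else → 3.75% → $0.91
Game controller $31.01: electronics → 4.25% → $1.32
Stainless water bottle $32.73: everything else → 3.75% → $1.23
Greek yogurt (32 oz) $3.88: unprepared food → 7.75% → $0.30
Cheddar block $6.06: unprepared food → 7.75% → $0.47
Laptop $1536.84: electronics → 4.25% + 3% surcharge = 7.25% → $111.42
Wall clock $25.34: everything else → 3.75% → $0.95
Acetaminophen (200 ct) $9.29: over-the-counter medication → 0% → $0.00
Ski goggles $134.08: sporting goods → 5.5% → $7.37
Subtotal = $1831.79; tax = $125.28; total due = $1957.07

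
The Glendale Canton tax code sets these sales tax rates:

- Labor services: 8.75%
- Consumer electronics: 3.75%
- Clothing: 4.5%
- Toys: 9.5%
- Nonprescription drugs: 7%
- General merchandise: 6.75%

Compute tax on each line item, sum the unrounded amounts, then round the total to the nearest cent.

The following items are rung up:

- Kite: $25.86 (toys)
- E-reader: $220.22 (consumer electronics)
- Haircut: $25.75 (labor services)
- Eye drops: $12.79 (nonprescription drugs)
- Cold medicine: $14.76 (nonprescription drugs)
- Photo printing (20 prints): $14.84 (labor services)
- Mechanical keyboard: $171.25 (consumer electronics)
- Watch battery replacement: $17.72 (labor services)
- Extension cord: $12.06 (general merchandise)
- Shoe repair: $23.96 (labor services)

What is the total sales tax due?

Kite $25.86: toys → 9.5% → $2.4567
E-reader $220.22: consumer electronics → 3.75% → $8.25825
Haircut $25.75: labor services → 8.75% → $2.253125
Eye drops $12.79: nonprescription drugs → 7% → $0.8953
Cold medicine $14.76: nonprescription drugs → 7% → $1.0332
Photo printing (20 prints) $14.84: labor services → 8.75% → $1.2985
Mechanical keyboard $171.25: consumer electronics → 3.75% → $6.421875
Watch battery replacement $17.72: labor services → 8.75% → $1.5505
Extension cord $12.06: general merchandise → 6.75% → $0.81405
Shoe repair $23.96: labor services → 8.75% → $2.0965
Unrounded tax sum = $27.078 → $27.08

$27.08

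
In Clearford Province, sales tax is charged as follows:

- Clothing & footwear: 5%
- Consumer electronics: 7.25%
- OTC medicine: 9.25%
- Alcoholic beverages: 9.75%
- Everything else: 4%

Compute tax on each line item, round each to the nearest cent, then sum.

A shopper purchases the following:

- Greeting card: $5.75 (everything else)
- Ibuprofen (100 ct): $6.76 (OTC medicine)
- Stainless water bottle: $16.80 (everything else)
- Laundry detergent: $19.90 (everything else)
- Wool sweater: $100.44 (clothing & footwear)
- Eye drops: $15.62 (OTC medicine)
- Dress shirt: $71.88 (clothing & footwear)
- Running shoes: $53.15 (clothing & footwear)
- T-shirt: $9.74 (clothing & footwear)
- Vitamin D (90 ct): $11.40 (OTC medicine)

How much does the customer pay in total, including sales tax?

Greeting card $5.75: everything else → 4% → $0.23
Ibuprofen (100 ct) $6.76: OTC medicine → 9.25% → $0.63
Stainless water bottle $16.80: everything else → 4% → $0.67
Laundry detergent $19.90: everything else → 4% → $0.80
Wool sweater $100.44: clothing & footwear → 5% → $5.02
Eye drops $15.62: OTC medicine → 9.25% → $1.44
Dress shirt $71.88: clothing & footwear → 5% → $3.59
Running shoes $53.15: clothing & footwear → 5% → $2.66
T-shirt $9.74: clothing & footwear → 5% → $0.49
Vitamin D (90 ct) $11.40: OTC medicine → 9.25% → $1.05
Subtotal = $311.44; tax = $16.58; total due = $328.02

$328.02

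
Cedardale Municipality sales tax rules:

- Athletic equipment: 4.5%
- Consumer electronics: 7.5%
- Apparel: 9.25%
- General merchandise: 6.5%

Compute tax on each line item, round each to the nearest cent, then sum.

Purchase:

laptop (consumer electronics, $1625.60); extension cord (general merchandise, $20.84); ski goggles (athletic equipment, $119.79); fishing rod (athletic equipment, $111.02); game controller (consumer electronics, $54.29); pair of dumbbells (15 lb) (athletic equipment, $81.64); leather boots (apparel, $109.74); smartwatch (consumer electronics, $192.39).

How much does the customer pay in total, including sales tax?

$2481.29

Laptop $1625.60: consumer electronics → 7.5% → $121.92
Extension cord $20.84: general merchandise → 6.5% → $1.35
Ski goggles $119.79: athletic equipment → 4.5% → $5.39
Fishing rod $111.02: athletic equipment → 4.5% → $5.00
Game controller $54.29: consumer electronics → 7.5% → $4.07
Pair of dumbbells (15 lb) $81.64: athletic equipment → 4.5% → $3.67
Leather boots $109.74: apparel → 9.25% → $10.15
Smartwatch $192.39: consumer electronics → 7.5% → $14.43
Subtotal = $2315.31; tax = $165.98; total due = $2481.29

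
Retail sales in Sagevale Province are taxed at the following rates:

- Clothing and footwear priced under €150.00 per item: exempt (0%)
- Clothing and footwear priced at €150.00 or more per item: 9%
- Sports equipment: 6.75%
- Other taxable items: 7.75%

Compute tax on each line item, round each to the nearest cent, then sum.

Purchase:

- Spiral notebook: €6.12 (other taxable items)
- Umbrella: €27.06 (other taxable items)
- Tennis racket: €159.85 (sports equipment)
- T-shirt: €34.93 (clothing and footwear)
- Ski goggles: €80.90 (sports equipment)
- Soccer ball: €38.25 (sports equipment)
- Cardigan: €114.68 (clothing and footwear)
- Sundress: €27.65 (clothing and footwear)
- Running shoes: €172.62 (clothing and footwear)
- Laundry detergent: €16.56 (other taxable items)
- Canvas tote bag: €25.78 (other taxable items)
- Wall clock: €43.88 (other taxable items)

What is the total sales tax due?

€43.62

Spiral notebook €6.12: other taxable items → 7.75% → €0.47
Umbrella €27.06: other taxable items → 7.75% → €2.10
Tennis racket €159.85: sports equipment → 6.75% → €10.79
T-shirt €34.93: clothing and footwear, under €150.00 → 0% → €0.00
Ski goggles €80.90: sports equipment → 6.75% → €5.46
Soccer ball €38.25: sports equipment → 6.75% → €2.58
Cardigan €114.68: clothing and footwear, under €150.00 → 0% → €0.00
Sundress €27.65: clothing and footwear, under €150.00 → 0% → €0.00
Running shoes €172.62: clothing and footwear, €150.00 or more → 9% → €15.54
Laundry detergent €16.56: other taxable items → 7.75% → €1.28
Canvas tote bag €25.78: other taxable items → 7.75% → €2.00
Wall clock €43.88: other taxable items → 7.75% → €3.40
Total tax = €0.47 + €2.10 + €10.79 + €5.46 + €2.58 + €15.54 + €1.28 + €2.00 + €3.40 = €43.62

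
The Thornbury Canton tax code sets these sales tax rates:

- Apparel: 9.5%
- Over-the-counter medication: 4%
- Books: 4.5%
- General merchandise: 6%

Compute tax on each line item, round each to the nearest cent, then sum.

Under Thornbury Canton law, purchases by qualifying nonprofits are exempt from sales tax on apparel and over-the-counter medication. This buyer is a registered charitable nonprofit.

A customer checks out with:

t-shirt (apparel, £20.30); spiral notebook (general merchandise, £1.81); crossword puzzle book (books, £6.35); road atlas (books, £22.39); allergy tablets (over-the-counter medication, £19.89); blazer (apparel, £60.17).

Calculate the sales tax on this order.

T-shirt £20.30: apparel, buyer-exempt → 0% → £0.00
Spiral notebook £1.81: general merchandise → 6% → £0.11
Crossword puzzle book £6.35: books → 4.5% → £0.29
Road atlas £22.39: books → 4.5% → £1.01
Allergy tablets £19.89: over-the-counter medication, buyer-exempt → 0% → £0.00
Blazer £60.17: apparel, buyer-exempt → 0% → £0.00
Total tax = £0.11 + £0.29 + £1.01 = £1.41

£1.41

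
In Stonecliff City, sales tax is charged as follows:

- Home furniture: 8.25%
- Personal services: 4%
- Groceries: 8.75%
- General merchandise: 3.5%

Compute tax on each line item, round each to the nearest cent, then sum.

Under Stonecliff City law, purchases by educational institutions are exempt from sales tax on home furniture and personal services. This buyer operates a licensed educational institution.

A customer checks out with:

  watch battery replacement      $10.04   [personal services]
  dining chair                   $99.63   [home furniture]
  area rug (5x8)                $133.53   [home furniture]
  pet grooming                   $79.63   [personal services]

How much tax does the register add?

Watch battery replacement $10.04: personal services, buyer-exempt → 0% → $0.00
Dining chair $99.63: home furniture, buyer-exempt → 0% → $0.00
Area rug (5x8) $133.53: home furniture, buyer-exempt → 0% → $0.00
Pet grooming $79.63: personal services, buyer-exempt → 0% → $0.00
Total tax = $0.00

$0.00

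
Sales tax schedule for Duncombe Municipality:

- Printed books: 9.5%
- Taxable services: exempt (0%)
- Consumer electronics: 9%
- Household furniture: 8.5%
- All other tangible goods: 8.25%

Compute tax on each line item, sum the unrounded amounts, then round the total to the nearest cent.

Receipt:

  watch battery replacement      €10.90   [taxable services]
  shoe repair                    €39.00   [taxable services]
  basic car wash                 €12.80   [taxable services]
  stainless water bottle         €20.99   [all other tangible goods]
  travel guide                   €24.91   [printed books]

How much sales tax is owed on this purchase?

Watch battery replacement €10.90: taxable services → 0% → €0.00
Shoe repair €39.00: taxable services → 0% → €0.00
Basic car wash €12.80: taxable services → 0% → €0.00
Stainless water bottle €20.99: all other tangible goods → 8.25% → €1.731675
Travel guide €24.91: printed books → 9.5% → €2.36645
Unrounded tax sum = €4.098125 → €4.10

€4.10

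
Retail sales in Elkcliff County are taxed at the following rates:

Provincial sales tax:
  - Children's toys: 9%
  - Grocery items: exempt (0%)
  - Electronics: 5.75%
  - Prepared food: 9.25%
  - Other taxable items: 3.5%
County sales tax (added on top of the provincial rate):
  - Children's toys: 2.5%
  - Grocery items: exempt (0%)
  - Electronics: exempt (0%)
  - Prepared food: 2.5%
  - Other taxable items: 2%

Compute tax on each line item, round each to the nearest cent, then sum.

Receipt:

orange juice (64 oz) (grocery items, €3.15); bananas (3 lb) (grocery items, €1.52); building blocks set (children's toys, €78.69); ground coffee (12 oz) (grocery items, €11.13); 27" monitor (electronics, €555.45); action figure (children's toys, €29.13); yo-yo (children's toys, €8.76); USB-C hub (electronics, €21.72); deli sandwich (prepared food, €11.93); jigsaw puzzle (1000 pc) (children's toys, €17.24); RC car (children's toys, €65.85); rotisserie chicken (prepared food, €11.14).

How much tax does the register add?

Orange juice (64 oz) €3.15: grocery items → 0% + 0% county = 0% → €0.00
Bananas (3 lb) €1.52: grocery items → 0% + 0% county = 0% → €0.00
Building blocks set €78.69: children's toys → 9% + 2.5% county = 11.5% → €9.05
Ground coffee (12 oz) €11.13: grocery items → 0% + 0% county = 0% → €0.00
27" monitor €555.45: electronics → 5.75% + 0% county = 5.75% → €31.94
Action figure €29.13: children's toys → 9% + 2.5% county = 11.5% → €3.35
Yo-yo €8.76: children's toys → 9% + 2.5% county = 11.5% → €1.01
USB-C hub €21.72: electronics → 5.75% + 0% county = 5.75% → €1.25
Deli sandwich €11.93: prepared food → 9.25% + 2.5% county = 11.75% → €1.40
Jigsaw puzzle (1000 pc) €17.24: children's toys → 9% + 2.5% county = 11.5% → €1.98
RC car €65.85: children's toys → 9% + 2.5% county = 11.5% → €7.57
Rotisserie chicken €11.14: prepared food → 9.25% + 2.5% county = 11.75% → €1.31
Total tax = €9.05 + €31.94 + €3.35 + €1.01 + €1.25 + €1.40 + €1.98 + €7.57 + €1.31 = €58.86

€58.86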